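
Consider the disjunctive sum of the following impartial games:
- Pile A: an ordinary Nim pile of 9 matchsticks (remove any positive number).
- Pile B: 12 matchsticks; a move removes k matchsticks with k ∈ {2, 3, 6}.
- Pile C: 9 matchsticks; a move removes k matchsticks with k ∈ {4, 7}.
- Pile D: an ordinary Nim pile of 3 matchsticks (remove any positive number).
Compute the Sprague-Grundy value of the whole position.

9

Pile A is a plain Nim pile of size 9, so its Grundy value is 9.
Build the Grundy sequence for pile B with g(k) = mex{g(k−s) : s ∈ {2, 3, 6}, s ≤ k}:
g(0) = mex{} = 0
g(1) = mex{} = 0
g(2) = mex{0} = 1
g(3) = mex{0} = 1
g(4) = mex{0,1} = 2
g(5) = mex{1} = 0
g(6) = mex{0,1,2} = 3
g(7) = mex{0,2} = 1
g(8) = mex{0,1,3} = 2
g(9) = mex{1,3} = 0
g(10) = mex{1,2} = 0
g(11) = mex{0,2} = 1
g(12) = mex{0,3} = 1
So g(12) = 1.
Build the Grundy sequence for pile C with g(k) = mex{g(k−s) : s ∈ {4, 7}, s ≤ k}:
k:     0  1  2  3  4  5  6  7  8  9
g(k):  0  0  0  0  1  1  1  1  2  2
So g(9) = 2.
Pile D is a plain Nim pile of size 3, so its Grundy value is 3.
By the Sprague-Grundy theorem, the Grundy value of a sum of independent games is the XOR of the component values.
Combined value = 9 ⊕ 1 ⊕ 2 ⊕ 3 = 9.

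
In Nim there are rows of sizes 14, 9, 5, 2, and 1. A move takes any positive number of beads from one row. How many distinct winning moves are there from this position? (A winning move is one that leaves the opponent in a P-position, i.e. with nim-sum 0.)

3

Write each in binary and XOR column by column:
  1110  (14)
  1001  (9)
  0101  (5)
  0010  (2)
  0001  (1)
  ----
  0001  (1)
The overall nim-sum is X = 1. A row of size p has a winning move iff p XOR X < p (reduce it to p XOR X).
  14: 14 XOR 1 = 15 ≥ 14 — no move.
  9: 9 XOR 1 = 8 < 9 — winning move (to 8).
  5: 5 XOR 1 = 4 < 5 — winning move (to 4).
  2: 2 XOR 1 = 3 ≥ 2 — no move.
  1: 1 XOR 1 = 0 < 1 — winning move (to 0).
That gives 3 winning moves.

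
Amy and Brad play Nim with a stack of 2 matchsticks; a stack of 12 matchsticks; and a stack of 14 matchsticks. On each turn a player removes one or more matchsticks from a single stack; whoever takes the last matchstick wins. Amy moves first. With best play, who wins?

Brad wins

Compute the nim-sum pairwise:
2 XOR 12 = 14
14 XOR 14 = 0
The nim-sum is 0, so this is a P-position: the player to move is in a losing position under optimal play; Amy is about to move from it and so loses — Brad wins.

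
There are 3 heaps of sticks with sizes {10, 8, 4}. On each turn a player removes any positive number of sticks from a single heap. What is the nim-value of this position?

6

Nim-sum: 10 ^ 8 ^ 4 = 6.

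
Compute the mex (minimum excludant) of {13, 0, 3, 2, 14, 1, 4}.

5

The values 0, 1, 2, 3, 4 are all present; 5 is the first non-negative integer missing from the set.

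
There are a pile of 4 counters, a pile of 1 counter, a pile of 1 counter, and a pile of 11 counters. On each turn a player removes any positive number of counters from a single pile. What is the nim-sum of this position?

15

Compute the nim-sum pairwise:
4 ⊕ 1 = 5
5 ⊕ 1 = 4
4 ⊕ 11 = 15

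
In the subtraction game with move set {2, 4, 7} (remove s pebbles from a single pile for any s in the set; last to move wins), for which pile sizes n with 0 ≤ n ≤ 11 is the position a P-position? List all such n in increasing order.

0, 1, 6, 9

Build the Grundy sequence with g(k) = mex{g(k−s) : s ∈ {2, 4, 7}, s ≤ k}:
k:     0  1  2  3  4  5  6  7  8  9 10 11
g(k):  0  0  1  1  2  2  0  3  1  0  2  1
The P-positions (g = 0) in 0..11 are 0, 1, 6, 9.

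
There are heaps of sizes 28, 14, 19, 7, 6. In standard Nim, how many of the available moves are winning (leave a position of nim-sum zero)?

0

Nim-sum: 28 XOR 14 XOR 19 XOR 7 XOR 6 = 0.
The nim-sum is already 0, so every move leaves a nonzero nim-sum — there are no winning moves.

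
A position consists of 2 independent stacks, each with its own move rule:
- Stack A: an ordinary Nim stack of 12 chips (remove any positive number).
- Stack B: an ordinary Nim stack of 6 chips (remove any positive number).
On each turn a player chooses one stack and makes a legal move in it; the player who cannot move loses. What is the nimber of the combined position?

10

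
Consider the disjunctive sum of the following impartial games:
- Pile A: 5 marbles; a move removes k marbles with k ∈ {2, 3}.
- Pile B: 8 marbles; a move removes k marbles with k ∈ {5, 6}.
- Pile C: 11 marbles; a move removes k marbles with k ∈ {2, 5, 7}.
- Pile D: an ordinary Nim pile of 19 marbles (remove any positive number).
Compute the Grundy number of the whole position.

Build the Grundy sequence for pile A with g(k) = mex{g(k−s) : s ∈ {2, 3}, s ≤ k}:
g(0) = mex{} = 0
g(1) = mex{} = 0
g(2) = mex{0} = 1
g(3) = mex{0} = 1
g(4) = mex{0,1} = 2
g(5) = mex{1} = 0
So g(5) = 0.
For pile B, compute g(0), g(1), … with moves {5, 6}:
g(0) = mex{} = 0
g(1) = mex{} = 0
g(2) = mex{} = 0
g(3) = mex{} = 0
g(4) = mex{} = 0
g(5) = mex{0} = 1
g(6) = mex{0} = 1
g(7) = mex{0} = 1
g(8) = mex{0} = 1
So g(8) = 1.
For pile C, compute g(0), g(1), … with moves {2, 5, 7}:
k:     0  1  2  3  4  5  6  7  8  9 10 11
g(k):  0  0  1  1  0  2  1  3  2  2  0  3
So g(11) = 3.
Pile D is a plain Nim pile of size 19, so its Grundy value is 19.
By the Sprague-Grundy theorem, the Grundy value of a sum of independent games is the XOR of the component values.
Combined value = 0 ⊕ 1 ⊕ 3 ⊕ 19 = 17.

17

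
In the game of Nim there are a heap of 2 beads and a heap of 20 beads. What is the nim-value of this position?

Compute the nim-sum pairwise:
2 ⊕ 20 = 22

22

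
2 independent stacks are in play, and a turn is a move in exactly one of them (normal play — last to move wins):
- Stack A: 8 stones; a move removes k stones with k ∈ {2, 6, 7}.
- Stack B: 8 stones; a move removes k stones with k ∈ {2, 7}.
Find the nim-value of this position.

0

For stack A, compute g(0), g(1), … with moves {2, 6, 7}:
g(0) = mex{} = 0
g(1) = mex{} = 0
g(2) = mex{0} = 1
g(3) = mex{0} = 1
g(4) = mex{1} = 0
g(5) = mex{1} = 0
g(6) = mex{0} = 1
g(7) = mex{0} = 1
g(8) = mex{0,1} = 2
So g(8) = 2.
Grundy values for stack B (subtraction set {2, 7}):
g(0) = mex{} = 0
g(1) = mex{} = 0
g(2) = mex{0} = 1
g(3) = mex{0} = 1
g(4) = mex{1} = 0
g(5) = mex{1} = 0
g(6) = mex{0} = 1
g(7) = mex{0} = 1
g(8) = mex{0,1} = 2
So g(8) = 2.
By the Sprague-Grundy theorem, the Grundy value of a sum of independent games is the XOR of the component values.
Combined value = 2 XOR 2 = 0.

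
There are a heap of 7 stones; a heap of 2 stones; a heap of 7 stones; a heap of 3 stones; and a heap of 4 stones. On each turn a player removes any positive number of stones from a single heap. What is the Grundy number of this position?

Nim-sum: 7 XOR 2 XOR 7 XOR 3 XOR 4 = 5.

5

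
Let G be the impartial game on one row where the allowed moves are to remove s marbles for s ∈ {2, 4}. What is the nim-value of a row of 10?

2

Grundy values for subtraction set {2, 4}:
g(0) = mex{} = 0
g(1) = mex{} = 0
g(2) = mex{0} = 1
g(3) = mex{0} = 1
g(4) = mex{0,1} = 2
g(5) = mex{0,1} = 2
g(6) = mex{1,2} = 0
g(7) = mex{1,2} = 0
g(8) = mex{0,2} = 1
g(9) = mex{0,2} = 1
g(10) = mex{0,1} = 2
So g(10) = 2.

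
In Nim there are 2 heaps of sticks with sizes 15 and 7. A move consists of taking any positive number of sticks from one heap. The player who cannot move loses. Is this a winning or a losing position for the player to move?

Winning position

Compute the nim-sum pairwise:
15 ^ 7 = 8
The nim-sum is 8 ≠ 0, so this is an N-position: the player to move can win.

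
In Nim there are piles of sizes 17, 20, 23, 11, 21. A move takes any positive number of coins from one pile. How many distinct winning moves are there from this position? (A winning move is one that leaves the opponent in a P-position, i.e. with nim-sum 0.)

1

Compute the nim-sum pairwise:
17 XOR 20 = 5
5 XOR 23 = 18
18 XOR 11 = 25
25 XOR 21 = 12
The overall nim-sum is X = 12. A pile of size p has a winning move iff p XOR X < p (reduce it to p XOR X).
  17: 17 XOR 12 = 29 ≥ 17 — no move.
  20: 20 XOR 12 = 24 ≥ 20 — no move.
  23: 23 XOR 12 = 27 ≥ 23 — no move.
  11: 11 XOR 12 = 7 < 11 — winning move (to 7).
  21: 21 XOR 12 = 25 ≥ 21 — no move.
That gives 1 winning move.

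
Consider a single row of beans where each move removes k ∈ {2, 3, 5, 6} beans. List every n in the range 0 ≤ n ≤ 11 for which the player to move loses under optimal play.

0, 1, 8, 9

Compute g(0), g(1), … for moves {2, 3, 5, 6}:
k:     0  1  2  3  4  5  6  7  8  9 10 11
g(k):  0  0  1  1  2  2  3  3  0  0  1  1
The P-positions (g = 0) in 0..11 are 0, 1, 8, 9.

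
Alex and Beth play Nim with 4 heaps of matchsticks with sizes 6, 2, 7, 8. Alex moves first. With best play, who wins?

Bitwise XOR of the heap sizes:
  0110  (6)
  0010  (2)
  0111  (7)
  1000  (8)
  ----
  1011  (11)
The nim-sum is 11 ≠ 0, so this is an N-position: the player to move can win; Alex has a winning move.

Alex wins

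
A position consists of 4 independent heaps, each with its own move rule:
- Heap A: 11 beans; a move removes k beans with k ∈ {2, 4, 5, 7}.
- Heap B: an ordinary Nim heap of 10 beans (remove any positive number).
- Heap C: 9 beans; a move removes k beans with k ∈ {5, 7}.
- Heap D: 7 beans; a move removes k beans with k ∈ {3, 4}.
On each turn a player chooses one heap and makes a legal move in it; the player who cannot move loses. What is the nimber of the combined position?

For heap A, compute g(0), g(1), … with moves {2, 4, 5, 7}:
g(0) = mex{} = 0
g(1) = mex{} = 0
g(2) = mex{0} = 1
g(3) = mex{0} = 1
g(4) = mex{0,1} = 2
g(5) = mex{0,1} = 2
g(6) = mex{0,1,2} = 3
g(7) = mex{0,1,2} = 3
g(8) = mex{0,1,2,3} = 4
g(9) = mex{1,2,3} = 0
g(10) = mex{1,2,3,4} = 0
g(11) = mex{0,2,3} = 1
So g(11) = 1.
Heap B is a plain Nim heap of size 10, so its Grundy value is 10.
Build the Grundy sequence for heap C with g(k) = mex{g(k−s) : s ∈ {5, 7}, s ≤ k}:
g(0) = mex{} = 0
g(1) = mex{} = 0
g(2) = mex{} = 0
g(3) = mex{} = 0
g(4) = mex{} = 0
g(5) = mex{0} = 1
g(6) = mex{0} = 1
g(7) = mex{0} = 1
g(8) = mex{0} = 1
g(9) = mex{0} = 1
So g(9) = 1.
For heap D, compute g(0), g(1), … with moves {3, 4}:
k:     0  1  2  3  4  5  6  7
g(k):  0  0  0  1  1  1  2  0
So g(7) = 0.
The value of a disjunctive sum is the nim-sum of the parts.
Combined value = 1 ⊕ 10 ⊕ 1 ⊕ 0 = 10.

10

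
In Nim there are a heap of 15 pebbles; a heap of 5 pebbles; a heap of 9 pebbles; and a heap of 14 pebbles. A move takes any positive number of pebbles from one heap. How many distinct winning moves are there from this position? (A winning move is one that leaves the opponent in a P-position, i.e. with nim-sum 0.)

3

Write each in binary and XOR column by column:
  1111  (15)
  0101  (5)
  1001  (9)
  1110  (14)
  ----
  1101  (13)
The overall nim-sum is X = 13. A heap of size p has a winning move iff p XOR X < p (reduce it to p XOR X).
  15: 15 XOR 13 = 2 < 15 — winning move (to 2).
  5: 5 XOR 13 = 8 ≥ 5 — no move.
  9: 9 XOR 13 = 4 < 9 — winning move (to 4).
  14: 14 XOR 13 = 3 < 14 — winning move (to 3).
That gives 3 winning moves.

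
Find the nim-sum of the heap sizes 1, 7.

Write each in binary and XOR column by column:
  001  (1)
  111  (7)
  ---
  110  (6)

6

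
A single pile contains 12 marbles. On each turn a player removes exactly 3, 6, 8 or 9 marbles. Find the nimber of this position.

Build the Grundy sequence with g(k) = mex{g(k−s) : s ∈ {3, 6, 8, 9}, s ≤ k}:
g(0) = mex{} = 0
g(1) = mex{} = 0
g(2) = mex{} = 0
g(3) = mex{0} = 1
g(4) = mex{0} = 1
g(5) = mex{0} = 1
g(6) = mex{0,1} = 2
g(7) = mex{0,1} = 2
g(8) = mex{0,1} = 2
g(9) = mex{0,1,2} = 3
g(10) = mex{0,1,2} = 3
g(11) = mex{0,1,2} = 3
g(12) = mex{1,2,3} = 0
So g(12) = 0.

0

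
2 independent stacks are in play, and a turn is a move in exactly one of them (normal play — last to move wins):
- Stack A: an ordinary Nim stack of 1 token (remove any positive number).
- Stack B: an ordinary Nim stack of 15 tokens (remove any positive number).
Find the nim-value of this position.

Stack A is a plain Nim stack of size 1, so its Grundy value is 1.
Stack B is a plain Nim stack of size 15, so its Grundy value is 15.
By the Sprague-Grundy theorem, the Grundy value of a sum of independent games is the XOR of the component values.
Combined value = 1 XOR 15 = 14.

14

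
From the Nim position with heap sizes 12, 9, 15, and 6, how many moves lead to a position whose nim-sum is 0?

3

Nim-sum: 12 ^ 9 ^ 15 ^ 6 = 12.
The overall nim-sum is X = 12. A heap of size p has a winning move iff p XOR X < p (reduce it to p XOR X).
  12: 12 XOR 12 = 0 < 12 — winning move (to 0).
  9: 9 XOR 12 = 5 < 9 — winning move (to 5).
  15: 15 XOR 12 = 3 < 15 — winning move (to 3).
  6: 6 XOR 12 = 10 ≥ 6 — no move.
That gives 3 winning moves.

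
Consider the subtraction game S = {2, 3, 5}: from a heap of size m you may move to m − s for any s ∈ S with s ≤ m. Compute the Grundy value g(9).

1

Build the Grundy sequence with g(k) = mex{g(k−s) : s ∈ {2, 3, 5}, s ≤ k}:
k:     0  1  2  3  4  5  6  7  8  9
g(k):  0  0  1  1  2  2  3  0  0  1
So g(9) = 1.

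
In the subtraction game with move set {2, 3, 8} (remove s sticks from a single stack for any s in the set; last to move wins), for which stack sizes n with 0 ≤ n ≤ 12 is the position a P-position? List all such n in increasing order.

0, 1, 5, 6, 10, 11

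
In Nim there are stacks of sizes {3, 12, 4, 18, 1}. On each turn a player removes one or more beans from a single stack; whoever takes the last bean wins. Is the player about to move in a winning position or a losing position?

Nim-sum: 3 ⊕ 12 ⊕ 4 ⊕ 18 ⊕ 1 = 24.
The nim-sum is 24 ≠ 0, so this is an N-position: the player to move can win.

Winning position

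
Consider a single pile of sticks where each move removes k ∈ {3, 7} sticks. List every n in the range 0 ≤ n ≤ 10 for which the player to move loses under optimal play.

0, 1, 2, 6, 10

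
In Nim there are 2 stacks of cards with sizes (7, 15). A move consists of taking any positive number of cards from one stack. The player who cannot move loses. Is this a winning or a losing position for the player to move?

Winning position

Nim-sum: 7 ⊕ 15 = 8.
The nim-sum is 8 ≠ 0, so this is an N-position: the player to move can win.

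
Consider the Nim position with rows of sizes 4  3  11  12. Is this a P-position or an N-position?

P-position

Write each in binary and XOR column by column:
  0100  (4)
  0011  (3)
  1011  (11)
  1100  (12)
  ----
  0000  (0)
The nim-sum is 0, so this is a P-position: the player to move is in a losing position under optimal play.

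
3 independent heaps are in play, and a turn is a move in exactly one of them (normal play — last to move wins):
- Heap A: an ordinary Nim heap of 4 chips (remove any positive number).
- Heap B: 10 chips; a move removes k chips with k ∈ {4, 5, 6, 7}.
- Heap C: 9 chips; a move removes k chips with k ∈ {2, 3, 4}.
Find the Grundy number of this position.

Heap A is a plain Nim heap of size 4, so its Grundy value is 4.
Build the Grundy sequence for heap B with g(k) = mex{g(k−s) : s ∈ {4, 5, 6, 7}, s ≤ k}:
k:     0  1  2  3  4  5  6  7  8  9 10
g(k):  0  0  0  0  1  1  1  1  2  2  2
So g(10) = 2.
Build the Grundy sequence for heap C with g(k) = mex{g(k−s) : s ∈ {2, 3, 4}, s ≤ k}:
g(0) = mex{} = 0
g(1) = mex{} = 0
g(2) = mex{0} = 1
g(3) = mex{0} = 1
g(4) = mex{0,1} = 2
g(5) = mex{0,1} = 2
g(6) = mex{1,2} = 0
g(7) = mex{1,2} = 0
g(8) = mex{0,2} = 1
g(9) = mex{0,2} = 1
So g(9) = 1.
The value of a disjunctive sum is the nim-sum of the parts.
Combined value = 4 XOR 2 XOR 1 = 7.

7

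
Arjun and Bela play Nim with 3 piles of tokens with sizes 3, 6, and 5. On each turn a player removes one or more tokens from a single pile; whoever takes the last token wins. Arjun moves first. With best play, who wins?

Bela wins

Compute the nim-sum pairwise:
3 ⊕ 6 = 5
5 ⊕ 5 = 0
The nim-sum is 0, so this is a P-position: the player to move is in a losing position under optimal play; Arjun is about to move from it and so loses — Bela wins.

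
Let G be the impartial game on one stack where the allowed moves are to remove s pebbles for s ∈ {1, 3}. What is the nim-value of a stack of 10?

0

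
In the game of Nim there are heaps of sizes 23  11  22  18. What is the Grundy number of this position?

24

Nim-sum: 23 XOR 11 XOR 22 XOR 18 = 24.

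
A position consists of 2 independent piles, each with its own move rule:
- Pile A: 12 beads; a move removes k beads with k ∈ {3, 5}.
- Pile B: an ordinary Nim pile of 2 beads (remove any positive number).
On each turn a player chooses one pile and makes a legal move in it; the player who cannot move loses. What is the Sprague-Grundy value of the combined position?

3

For pile A, compute g(0), g(1), … with moves {3, 5}:
g(0) = mex{} = 0
g(1) = mex{} = 0
g(2) = mex{} = 0
g(3) = mex{0} = 1
g(4) = mex{0} = 1
g(5) = mex{0} = 1
g(6) = mex{0,1} = 2
g(7) = mex{0,1} = 2
g(8) = mex{1} = 0
g(9) = mex{1,2} = 0
g(10) = mex{1,2} = 0
g(11) = mex{0,2} = 1
g(12) = mex{0,2} = 1
So g(12) = 1.
Pile B is a plain Nim pile of size 2, so its Grundy value is 2.
By the Sprague-Grundy theorem, the Grundy value of a sum of independent games is the XOR of the component values.
Combined value = 1 XOR 2 = 3.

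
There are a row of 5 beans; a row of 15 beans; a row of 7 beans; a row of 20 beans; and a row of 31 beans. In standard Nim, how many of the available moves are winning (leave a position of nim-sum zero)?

Write each in binary and XOR column by column:
  00101  (5)
  01111  (15)
  00111  (7)
  10100  (20)
  11111  (31)
  -----
  00110  (6)
The overall nim-sum is X = 6. A row of size p has a winning move iff p XOR X < p (reduce it to p XOR X).
  5: 5 XOR 6 = 3 < 5 — winning move (to 3).
  15: 15 XOR 6 = 9 < 15 — winning move (to 9).
  7: 7 XOR 6 = 1 < 7 — winning move (to 1).
  20: 20 XOR 6 = 18 < 20 — winning move (to 18).
  31: 31 XOR 6 = 25 < 31 — winning move (to 25).
That gives 5 winning moves.

5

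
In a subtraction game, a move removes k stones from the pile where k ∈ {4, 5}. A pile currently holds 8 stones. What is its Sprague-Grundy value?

Grundy values for subtraction set {4, 5}:
k:     0  1  2  3  4  5  6  7  8
g(k):  0  0  0  0  1  1  1  1  2
So g(8) = 2.

2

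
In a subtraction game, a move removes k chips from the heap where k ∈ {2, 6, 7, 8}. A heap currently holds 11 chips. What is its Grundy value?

Build the Grundy sequence with g(k) = mex{g(k−s) : s ∈ {2, 6, 7, 8}, s ≤ k}:
g(0) = mex{} = 0
g(1) = mex{} = 0
g(2) = mex{0} = 1
g(3) = mex{0} = 1
g(4) = mex{1} = 0
g(5) = mex{1} = 0
g(6) = mex{0} = 1
g(7) = mex{0} = 1
g(8) = mex{0,1} = 2
g(9) = mex{0,1} = 2
g(10) = mex{0,1,2} = 3
g(11) = mex{0,1,2} = 3
So g(11) = 3.

3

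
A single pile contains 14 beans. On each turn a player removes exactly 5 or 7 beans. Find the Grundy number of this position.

0

Grundy values for subtraction set {5, 7}:
k:     0  1  2  3  4  5  6  7  8  9 10 11 12 13 14
g(k):  0  0  0  0  0  1  1  1  1  1  2  2  0  0  0
So g(14) = 0.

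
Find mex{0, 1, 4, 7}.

2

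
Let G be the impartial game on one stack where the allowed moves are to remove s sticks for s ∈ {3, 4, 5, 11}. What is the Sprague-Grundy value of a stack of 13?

1

Build the Grundy sequence with g(k) = mex{g(k−s) : s ∈ {3, 4, 5, 11}, s ≤ k}:
k:     0  1  2  3  4  5  6  7  8  9 10 11 12 13
g(k):  0  0  0  1  1  1  2  2  0  0  0  1  1  1
So g(13) = 1.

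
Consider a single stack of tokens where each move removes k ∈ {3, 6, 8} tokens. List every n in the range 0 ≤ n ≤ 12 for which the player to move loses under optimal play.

Grundy values for subtraction set {3, 6, 8}:
k:     0  1  2  3  4  5  6  7  8  9 10 11 12
g(k):  0  0  0  1  1  1  2  2  2  3  3  0  0
The P-positions (g = 0) in 0..12 are 0, 1, 2, 11, 12.

0, 1, 2, 11, 12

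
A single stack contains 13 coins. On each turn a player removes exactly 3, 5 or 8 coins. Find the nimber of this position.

0

Compute g(0), g(1), … for moves {3, 5, 8}:
k:     0  1  2  3  4  5  6  7  8  9 10 11 12 13
g(k):  0  0  0  1  1  1  2  2  2  3  3  0  0  0
So g(13) = 0.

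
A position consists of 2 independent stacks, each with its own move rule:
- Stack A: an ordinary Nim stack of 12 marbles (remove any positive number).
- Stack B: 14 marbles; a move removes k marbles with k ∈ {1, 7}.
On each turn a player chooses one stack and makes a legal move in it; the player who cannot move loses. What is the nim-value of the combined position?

12

Stack A is a plain Nim stack of size 12, so its Grundy value is 12.
Build the Grundy sequence for stack B with g(k) = mex{g(k−s) : s ∈ {1, 7}, s ≤ k}:
g(0) = mex{} = 0
g(1) = mex{0} = 1
g(2) = mex{1} = 0
g(3) = mex{0} = 1
g(4) = mex{1} = 0
g(5) = mex{0} = 1
g(6) = mex{1} = 0
g(7) = mex{0} = 1
g(8) = mex{1} = 0
g(9) = mex{0} = 1
g(10) = mex{1} = 0
g(11) = mex{0} = 1
g(12) = mex{1} = 0
g(13) = mex{0} = 1
g(14) = mex{1} = 0
So g(14) = 0.
The value of a disjunctive sum is the nim-sum of the parts.
Combined value = 12 XOR 0 = 12.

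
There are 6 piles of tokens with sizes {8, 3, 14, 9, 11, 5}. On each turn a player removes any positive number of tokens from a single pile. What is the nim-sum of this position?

Compute the nim-sum pairwise:
8 ^ 3 = 11
11 ^ 14 = 5
5 ^ 9 = 12
12 ^ 11 = 7
7 ^ 5 = 2

2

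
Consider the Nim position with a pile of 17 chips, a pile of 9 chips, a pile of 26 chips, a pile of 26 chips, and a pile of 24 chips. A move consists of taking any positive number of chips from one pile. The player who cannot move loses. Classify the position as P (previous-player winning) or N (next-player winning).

P-position

Nim-sum: 17 ⊕ 9 ⊕ 26 ⊕ 26 ⊕ 24 = 0.
The nim-sum is 0, so this is a P-position: the player to move is in a losing position under optimal play.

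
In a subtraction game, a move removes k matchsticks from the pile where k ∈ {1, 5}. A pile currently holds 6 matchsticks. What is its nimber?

Grundy values for subtraction set {1, 5}:
g(0) = mex{} = 0
g(1) = mex{0} = 1
g(2) = mex{1} = 0
g(3) = mex{0} = 1
g(4) = mex{1} = 0
g(5) = mex{0} = 1
g(6) = mex{1} = 0
So g(6) = 0.

0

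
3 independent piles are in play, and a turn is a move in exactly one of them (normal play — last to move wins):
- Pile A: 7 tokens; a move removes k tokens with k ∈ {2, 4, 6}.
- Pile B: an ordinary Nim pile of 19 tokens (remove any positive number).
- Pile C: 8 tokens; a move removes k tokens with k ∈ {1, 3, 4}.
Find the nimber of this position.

Build the Grundy sequence for pile A with g(k) = mex{g(k−s) : s ∈ {2, 4, 6}, s ≤ k}:
g(0) = mex{} = 0
g(1) = mex{} = 0
g(2) = mex{0} = 1
g(3) = mex{0} = 1
g(4) = mex{0,1} = 2
g(5) = mex{0,1} = 2
g(6) = mex{0,1,2} = 3
g(7) = mex{0,1,2} = 3
So g(7) = 3.
Pile B is a plain Nim pile of size 19, so its Grundy value is 19.
Build the Grundy sequence for pile C with g(k) = mex{g(k−s) : s ∈ {1, 3, 4}, s ≤ k}:
k:     0  1  2  3  4  5  6  7  8
g(k):  0  1  0  1  2  3  2  0  1
So g(8) = 1.
By the Sprague-Grundy theorem, the Grundy value of a sum of independent games is the XOR of the component values.
Combined value = 3 ⊕ 19 ⊕ 1 = 17.

17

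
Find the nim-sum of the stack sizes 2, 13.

15

Compute the nim-sum pairwise:
2 ⊕ 13 = 15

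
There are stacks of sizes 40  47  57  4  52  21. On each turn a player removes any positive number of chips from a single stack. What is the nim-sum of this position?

Write each in binary and XOR column by column:
  101000  (40)
  101111  (47)
  111001  (57)
  000100  (4)
  110100  (52)
  010101  (21)
  ------
  011011  (27)

27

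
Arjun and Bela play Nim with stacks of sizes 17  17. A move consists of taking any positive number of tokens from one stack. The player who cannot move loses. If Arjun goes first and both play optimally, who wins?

Bela wins

Compute the nim-sum pairwise:
17 ⊕ 17 = 0
The nim-sum is 0, so this is a P-position: the player to move is in a losing position under optimal play; Arjun is about to move from it and so loses — Bela wins.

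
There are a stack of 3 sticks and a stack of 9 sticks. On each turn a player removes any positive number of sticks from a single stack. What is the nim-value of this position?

10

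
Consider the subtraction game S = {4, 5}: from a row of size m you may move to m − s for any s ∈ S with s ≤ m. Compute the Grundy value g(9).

0

Grundy values for subtraction set {4, 5}:
g(0) = mex{} = 0
g(1) = mex{} = 0
g(2) = mex{} = 0
g(3) = mex{} = 0
g(4) = mex{0} = 1
g(5) = mex{0} = 1
g(6) = mex{0} = 1
g(7) = mex{0} = 1
g(8) = mex{0,1} = 2
g(9) = mex{1} = 0
So g(9) = 0.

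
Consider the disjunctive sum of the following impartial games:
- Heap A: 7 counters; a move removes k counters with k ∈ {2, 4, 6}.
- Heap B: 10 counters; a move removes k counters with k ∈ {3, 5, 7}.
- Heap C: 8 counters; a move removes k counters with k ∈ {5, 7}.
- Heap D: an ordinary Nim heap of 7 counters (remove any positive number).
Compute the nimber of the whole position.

5

Build the Grundy sequence for heap A with g(k) = mex{g(k−s) : s ∈ {2, 4, 6}, s ≤ k}:
k:     0  1  2  3  4  5  6  7
g(k):  0  0  1  1  2  2  3  3
So g(7) = 3.
For heap B, compute g(0), g(1), … with moves {3, 5, 7}:
g(0) = mex{} = 0
g(1) = mex{} = 0
g(2) = mex{} = 0
g(3) = mex{0} = 1
g(4) = mex{0} = 1
g(5) = mex{0} = 1
g(6) = mex{0,1} = 2
g(7) = mex{0,1} = 2
g(8) = mex{0,1} = 2
g(9) = mex{0,1,2} = 3
g(10) = mex{1,2} = 0
So g(10) = 0.
Grundy values for heap C (subtraction set {5, 7}):
k:     0  1  2  3  4  5  6  7  8
g(k):  0  0  0  0  0  1  1  1  1
So g(8) = 1.
Heap D is a plain Nim heap of size 7, so its Grundy value is 7.
By the Sprague-Grundy theorem, the Grundy value of a sum of independent games is the XOR of the component values.
Combined value = 3 ⊕ 0 ⊕ 1 ⊕ 7 = 5.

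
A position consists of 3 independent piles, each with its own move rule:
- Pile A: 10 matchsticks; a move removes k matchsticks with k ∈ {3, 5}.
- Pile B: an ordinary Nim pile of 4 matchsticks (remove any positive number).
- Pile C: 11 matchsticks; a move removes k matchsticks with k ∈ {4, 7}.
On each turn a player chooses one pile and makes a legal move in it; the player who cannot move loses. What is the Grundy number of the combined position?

Grundy values for pile A (subtraction set {3, 5}):
k:     0  1  2  3  4  5  6  7  8  9 10
g(k):  0  0  0  1  1  1  2  2  0  0  0
So g(10) = 0.
Pile B is a plain Nim pile of size 4, so its Grundy value is 4.
Grundy values for pile C (subtraction set {4, 7}):
g(0) = mex{} = 0
g(1) = mex{} = 0
g(2) = mex{} = 0
g(3) = mex{} = 0
g(4) = mex{0} = 1
g(5) = mex{0} = 1
g(6) = mex{0} = 1
g(7) = mex{0} = 1
g(8) = mex{0,1} = 2
g(9) = mex{0,1} = 2
g(10) = mex{0,1} = 2
g(11) = mex{1} = 0
So g(11) = 0.
By the Sprague-Grundy theorem, the Grundy value of a sum of independent games is the XOR of the component values.
Combined value = 0 ⊕ 4 ⊕ 0 = 4.

4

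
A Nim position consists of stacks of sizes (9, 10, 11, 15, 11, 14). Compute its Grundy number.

2

Nim-sum: 9 ⊕ 10 ⊕ 11 ⊕ 15 ⊕ 11 ⊕ 14 = 2.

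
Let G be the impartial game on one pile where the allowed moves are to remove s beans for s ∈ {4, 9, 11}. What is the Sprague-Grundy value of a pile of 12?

1

Compute g(0), g(1), … for moves {4, 9, 11}:
k:     0  1  2  3  4  5  6  7  8  9 10 11 12
g(k):  0  0  0  0  1  1  1  1  0  2  2  2  1
So g(12) = 1.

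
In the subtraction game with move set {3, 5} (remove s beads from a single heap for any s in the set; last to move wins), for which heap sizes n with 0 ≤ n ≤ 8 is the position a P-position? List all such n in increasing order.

Build the Grundy sequence with g(k) = mex{g(k−s) : s ∈ {3, 5}, s ≤ k}:
g(0) = mex{} = 0
g(1) = mex{} = 0
g(2) = mex{} = 0
g(3) = mex{0} = 1
g(4) = mex{0} = 1
g(5) = mex{0} = 1
g(6) = mex{0,1} = 2
g(7) = mex{0,1} = 2
g(8) = mex{1} = 0
The P-positions (g = 0) in 0..8 are 0, 1, 2, 8.

0, 1, 2, 8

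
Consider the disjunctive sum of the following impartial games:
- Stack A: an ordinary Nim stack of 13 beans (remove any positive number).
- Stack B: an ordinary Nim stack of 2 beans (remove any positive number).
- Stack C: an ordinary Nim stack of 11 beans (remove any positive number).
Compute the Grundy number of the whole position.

Stack A is a plain Nim stack of size 13, so its Grundy value is 13.
Stack B is a plain Nim stack of size 2, so its Grundy value is 2.
Stack C is a plain Nim stack of size 11, so its Grundy value is 11.
By the Sprague-Grundy theorem, the Grundy value of a sum of independent games is the XOR of the component values.
Combined value = 13 XOR 2 XOR 11 = 4.

4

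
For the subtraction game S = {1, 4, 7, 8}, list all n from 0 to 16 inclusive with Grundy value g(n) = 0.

Build the Grundy sequence with g(k) = mex{g(k−s) : s ∈ {1, 4, 7, 8}, s ≤ k}:
k:     0  1  2  3  4  5  6  7  8  9 10 11 12 13 14 15 16
g(k):  0  1  0  1  2  0  1  2  3  2  3  0  1  3  0  1  0
The P-positions (g = 0) in 0..16 are 0, 2, 5, 11, 14, 16.

0, 2, 5, 11, 14, 16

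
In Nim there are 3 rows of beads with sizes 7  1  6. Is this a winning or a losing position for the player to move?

Compute the nim-sum pairwise:
7 XOR 1 = 6
6 XOR 6 = 0
The nim-sum is 0, so this is a P-position: the player to move is in a losing position under optimal play.

Losing position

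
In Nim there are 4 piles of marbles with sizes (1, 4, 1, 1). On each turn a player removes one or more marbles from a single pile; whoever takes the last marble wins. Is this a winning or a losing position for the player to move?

Winning position

Nim-sum: 1 ^ 4 ^ 1 ^ 1 = 5.
The nim-sum is 5 ≠ 0, so this is an N-position: the player to move can win.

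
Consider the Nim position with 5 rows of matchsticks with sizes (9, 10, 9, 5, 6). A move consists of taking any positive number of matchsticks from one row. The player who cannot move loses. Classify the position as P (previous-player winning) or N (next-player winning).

N-position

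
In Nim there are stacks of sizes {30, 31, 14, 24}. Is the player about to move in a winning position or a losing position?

Winning position

Bitwise XOR of the heap sizes:
  11110  (30)
  11111  (31)
  01110  (14)
  11000  (24)
  -----
  10111  (23)
The nim-sum is 23 ≠ 0, so this is an N-position: the player to move can win.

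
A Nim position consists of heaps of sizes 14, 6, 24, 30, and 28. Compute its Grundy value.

Compute the nim-sum pairwise:
14 ⊕ 6 = 8
8 ⊕ 24 = 16
16 ⊕ 30 = 14
14 ⊕ 28 = 18

18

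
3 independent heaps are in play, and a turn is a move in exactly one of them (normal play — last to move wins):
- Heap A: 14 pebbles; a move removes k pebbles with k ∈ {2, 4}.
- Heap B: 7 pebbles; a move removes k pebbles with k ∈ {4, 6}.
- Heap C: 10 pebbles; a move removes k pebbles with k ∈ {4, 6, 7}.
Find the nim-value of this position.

2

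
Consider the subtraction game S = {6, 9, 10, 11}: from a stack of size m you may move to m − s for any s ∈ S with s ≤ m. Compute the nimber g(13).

Compute g(0), g(1), … for moves {6, 9, 10, 11}:
k:     0  1  2  3  4  5  6  7  8  9 10 11 12 13
g(k):  0  0  0  0  0  0  1  1  1  1  1  1  2  2
So g(13) = 2.

2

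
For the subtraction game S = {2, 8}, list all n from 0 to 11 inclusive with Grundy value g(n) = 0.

0, 1, 4, 5, 10, 11

Build the Grundy sequence with g(k) = mex{g(k−s) : s ∈ {2, 8}, s ≤ k}:
k:     0  1  2  3  4  5  6  7  8  9 10 11
g(k):  0  0  1  1  0  0  1  1  2  2  0  0
The P-positions (g = 0) in 0..11 are 0, 1, 4, 5, 10, 11.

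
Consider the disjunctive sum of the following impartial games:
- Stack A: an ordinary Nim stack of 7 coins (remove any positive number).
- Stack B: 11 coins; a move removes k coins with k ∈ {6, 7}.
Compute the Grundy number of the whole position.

Stack A is a plain Nim stack of size 7, so its Grundy value is 7.
Build the Grundy sequence for stack B with g(k) = mex{g(k−s) : s ∈ {6, 7}, s ≤ k}:
g(0) = mex{} = 0
g(1) = mex{} = 0
g(2) = mex{} = 0
g(3) = mex{} = 0
g(4) = mex{} = 0
g(5) = mex{} = 0
g(6) = mex{0} = 1
g(7) = mex{0} = 1
g(8) = mex{0} = 1
g(9) = mex{0} = 1
g(10) = mex{0} = 1
g(11) = mex{0} = 1
So g(11) = 1.
By the Sprague-Grundy theorem, the Grundy value of a sum of independent games is the XOR of the component values.
Combined value = 7 XOR 1 = 6.

6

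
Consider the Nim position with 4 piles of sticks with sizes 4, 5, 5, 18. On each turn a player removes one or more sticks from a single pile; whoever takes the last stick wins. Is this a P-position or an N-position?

N-position

Compute the nim-sum pairwise:
4 ^ 5 = 1
1 ^ 5 = 4
4 ^ 18 = 22
The nim-sum is 22 ≠ 0, so this is an N-position: the player to move can win.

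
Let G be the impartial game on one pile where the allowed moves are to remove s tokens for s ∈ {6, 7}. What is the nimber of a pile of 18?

Grundy values for subtraction set {6, 7}:
k:     0  1  2  3  4  5  6  7  8  9 10 11 12 13 14 15 16 17 18
g(k):  0  0  0  0  0  0  1  1  1  1  1  1  2  0  0  0  0  0  0
So g(18) = 0.

0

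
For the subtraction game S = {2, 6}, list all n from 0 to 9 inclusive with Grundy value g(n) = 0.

0, 1, 4, 5, 8, 9

Build the Grundy sequence with g(k) = mex{g(k−s) : s ∈ {2, 6}, s ≤ k}:
g(0) = mex{} = 0
g(1) = mex{} = 0
g(2) = mex{0} = 1
g(3) = mex{0} = 1
g(4) = mex{1} = 0
g(5) = mex{1} = 0
g(6) = mex{0} = 1
g(7) = mex{0} = 1
g(8) = mex{1} = 0
g(9) = mex{1} = 0
The P-positions (g = 0) in 0..9 are 0, 1, 4, 5, 8, 9.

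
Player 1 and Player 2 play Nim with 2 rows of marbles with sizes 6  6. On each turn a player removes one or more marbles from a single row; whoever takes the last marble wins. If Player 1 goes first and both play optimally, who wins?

Nim-sum: 6 ^ 6 = 0.
The nim-sum is 0, so this is a P-position: the player to move is in a losing position under optimal play; Player 1 is about to move from it and so loses — Player 2 wins.

Player 2 wins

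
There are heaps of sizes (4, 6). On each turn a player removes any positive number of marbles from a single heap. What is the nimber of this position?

2

Compute the nim-sum pairwise:
4 ⊕ 6 = 2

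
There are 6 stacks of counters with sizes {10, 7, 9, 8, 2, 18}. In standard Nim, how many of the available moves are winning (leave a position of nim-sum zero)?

1

Nim-sum: 10 ^ 7 ^ 9 ^ 8 ^ 2 ^ 18 = 28.
The overall nim-sum is X = 28. A stack of size p has a winning move iff p XOR X < p (reduce it to p XOR X).
  10: 10 XOR 28 = 22 ≥ 10 — no move.
  7: 7 XOR 28 = 27 ≥ 7 — no move.
  9: 9 XOR 28 = 21 ≥ 9 — no move.
  8: 8 XOR 28 = 20 ≥ 8 — no move.
  2: 2 XOR 28 = 30 ≥ 2 — no move.
  18: 18 XOR 28 = 14 < 18 — winning move (to 14).
That gives 1 winning move.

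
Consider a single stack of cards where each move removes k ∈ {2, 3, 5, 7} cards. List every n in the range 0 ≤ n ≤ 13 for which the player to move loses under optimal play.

0, 1, 9, 10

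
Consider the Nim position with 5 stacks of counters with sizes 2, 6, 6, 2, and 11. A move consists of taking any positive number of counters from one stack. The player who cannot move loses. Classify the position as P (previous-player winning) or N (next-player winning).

Nim-sum: 2 XOR 6 XOR 6 XOR 2 XOR 11 = 11.
The nim-sum is 11 ≠ 0, so this is an N-position: the player to move can win.

N-position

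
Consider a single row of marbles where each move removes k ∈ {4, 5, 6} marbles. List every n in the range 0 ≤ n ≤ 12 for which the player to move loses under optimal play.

0, 1, 2, 3, 10, 11, 12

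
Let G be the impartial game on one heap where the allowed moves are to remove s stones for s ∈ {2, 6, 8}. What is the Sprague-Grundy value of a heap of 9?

2

Build the Grundy sequence with g(k) = mex{g(k−s) : s ∈ {2, 6, 8}, s ≤ k}:
g(0) = mex{} = 0
g(1) = mex{} = 0
g(2) = mex{0} = 1
g(3) = mex{0} = 1
g(4) = mex{1} = 0
g(5) = mex{1} = 0
g(6) = mex{0} = 1
g(7) = mex{0} = 1
g(8) = mex{0,1} = 2
g(9) = mex{0,1} = 2
So g(9) = 2.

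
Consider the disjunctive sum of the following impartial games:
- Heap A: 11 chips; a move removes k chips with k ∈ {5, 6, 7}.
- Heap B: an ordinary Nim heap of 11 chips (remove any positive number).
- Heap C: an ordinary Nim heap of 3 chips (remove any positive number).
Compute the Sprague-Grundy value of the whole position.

For heap A, compute g(0), g(1), … with moves {5, 6, 7}:
g(0) = mex{} = 0
g(1) = mex{} = 0
g(2) = mex{} = 0
g(3) = mex{} = 0
g(4) = mex{} = 0
g(5) = mex{0} = 1
g(6) = mex{0} = 1
g(7) = mex{0} = 1
g(8) = mex{0} = 1
g(9) = mex{0} = 1
g(10) = mex{0,1} = 2
g(11) = mex{0,1} = 2
So g(11) = 2.
Heap B is a plain Nim heap of size 11, so its Grundy value is 11.
Heap C is a plain Nim heap of size 3, so its Grundy value is 3.
The value of a disjunctive sum is the nim-sum of the parts.
Combined value = 2 ⊕ 11 ⊕ 3 = 10.

10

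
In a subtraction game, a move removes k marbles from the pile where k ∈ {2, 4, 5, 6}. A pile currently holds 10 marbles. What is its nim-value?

Grundy values for subtraction set {2, 4, 5, 6}:
k:     0  1  2  3  4  5  6  7  8  9 10
g(k):  0  0  1  1  2  2  3  3  0  0  1
So g(10) = 1.

1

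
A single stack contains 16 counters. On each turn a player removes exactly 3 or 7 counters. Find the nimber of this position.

Grundy values for subtraction set {3, 7}:
k:     0  1  2  3  4  5  6  7  8  9 10 11 12 13 14 15 16
g(k):  0  0  0  1  1  1  0  2  2  1  0  0  0  1  1  1  0
So g(16) = 0.

0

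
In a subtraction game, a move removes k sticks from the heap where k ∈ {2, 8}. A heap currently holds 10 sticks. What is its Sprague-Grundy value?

Grundy values for subtraction set {2, 8}:
k:     0  1  2  3  4  5  6  7  8  9 10
g(k):  0  0  1  1  0  0  1  1  2  2  0
So g(10) = 0.

0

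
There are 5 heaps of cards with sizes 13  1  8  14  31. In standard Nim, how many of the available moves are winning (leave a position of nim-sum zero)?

Compute the nim-sum pairwise:
13 ^ 1 = 12
12 ^ 8 = 4
4 ^ 14 = 10
10 ^ 31 = 21
The overall nim-sum is X = 21. A heap of size p has a winning move iff p XOR X < p (reduce it to p XOR X).
  13: 13 XOR 21 = 24 ≥ 13 — no move.
  1: 1 XOR 21 = 20 ≥ 1 — no move.
  8: 8 XOR 21 = 29 ≥ 8 — no move.
  14: 14 XOR 21 = 27 ≥ 14 — no move.
  31: 31 XOR 21 = 10 < 31 — winning move (to 10).
That gives 1 winning move.

1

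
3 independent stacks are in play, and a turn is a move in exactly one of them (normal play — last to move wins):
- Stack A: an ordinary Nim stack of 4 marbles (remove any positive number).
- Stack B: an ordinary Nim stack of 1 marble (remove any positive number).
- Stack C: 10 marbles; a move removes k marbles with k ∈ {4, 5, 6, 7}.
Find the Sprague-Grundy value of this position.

Stack A is a plain Nim stack of size 4, so its Grundy value is 4.
Stack B is a plain Nim stack of size 1, so its Grundy value is 1.
Build the Grundy sequence for stack C with g(k) = mex{g(k−s) : s ∈ {4, 5, 6, 7}, s ≤ k}:
k:     0  1  2  3  4  5  6  7  8  9 10
g(k):  0  0  0  0  1  1  1  1  2  2  2
So g(10) = 2.
By the Sprague-Grundy theorem, the Grundy value of a sum of independent games is the XOR of the component values.
Combined value = 4 XOR 1 XOR 2 = 7.

7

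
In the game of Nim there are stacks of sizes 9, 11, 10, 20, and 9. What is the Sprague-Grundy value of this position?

21

Compute the nim-sum pairwise:
9 ^ 11 = 2
2 ^ 10 = 8
8 ^ 20 = 28
28 ^ 9 = 21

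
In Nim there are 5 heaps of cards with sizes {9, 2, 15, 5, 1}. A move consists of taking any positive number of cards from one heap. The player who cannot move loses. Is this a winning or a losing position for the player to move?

Compute the nim-sum pairwise:
9 XOR 2 = 11
11 XOR 15 = 4
4 XOR 5 = 1
1 XOR 1 = 0
The nim-sum is 0, so this is a P-position: the player to move is in a losing position under optimal play.

Losing position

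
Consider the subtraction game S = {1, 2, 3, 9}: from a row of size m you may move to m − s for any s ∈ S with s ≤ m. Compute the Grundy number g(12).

Grundy values for subtraction set {1, 2, 3, 9}:
g(0) = mex{} = 0
g(1) = mex{0} = 1
g(2) = mex{0,1} = 2
g(3) = mex{0,1,2} = 3
g(4) = mex{1,2,3} = 0
g(5) = mex{0,2,3} = 1
g(6) = mex{0,1,3} = 2
g(7) = mex{0,1,2} = 3
g(8) = mex{1,2,3} = 0
g(9) = mex{0,2,3} = 1
g(10) = mex{0,1,3} = 2
g(11) = mex{0,1,2} = 3
g(12) = mex{1,2,3} = 0
So g(12) = 0.

0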